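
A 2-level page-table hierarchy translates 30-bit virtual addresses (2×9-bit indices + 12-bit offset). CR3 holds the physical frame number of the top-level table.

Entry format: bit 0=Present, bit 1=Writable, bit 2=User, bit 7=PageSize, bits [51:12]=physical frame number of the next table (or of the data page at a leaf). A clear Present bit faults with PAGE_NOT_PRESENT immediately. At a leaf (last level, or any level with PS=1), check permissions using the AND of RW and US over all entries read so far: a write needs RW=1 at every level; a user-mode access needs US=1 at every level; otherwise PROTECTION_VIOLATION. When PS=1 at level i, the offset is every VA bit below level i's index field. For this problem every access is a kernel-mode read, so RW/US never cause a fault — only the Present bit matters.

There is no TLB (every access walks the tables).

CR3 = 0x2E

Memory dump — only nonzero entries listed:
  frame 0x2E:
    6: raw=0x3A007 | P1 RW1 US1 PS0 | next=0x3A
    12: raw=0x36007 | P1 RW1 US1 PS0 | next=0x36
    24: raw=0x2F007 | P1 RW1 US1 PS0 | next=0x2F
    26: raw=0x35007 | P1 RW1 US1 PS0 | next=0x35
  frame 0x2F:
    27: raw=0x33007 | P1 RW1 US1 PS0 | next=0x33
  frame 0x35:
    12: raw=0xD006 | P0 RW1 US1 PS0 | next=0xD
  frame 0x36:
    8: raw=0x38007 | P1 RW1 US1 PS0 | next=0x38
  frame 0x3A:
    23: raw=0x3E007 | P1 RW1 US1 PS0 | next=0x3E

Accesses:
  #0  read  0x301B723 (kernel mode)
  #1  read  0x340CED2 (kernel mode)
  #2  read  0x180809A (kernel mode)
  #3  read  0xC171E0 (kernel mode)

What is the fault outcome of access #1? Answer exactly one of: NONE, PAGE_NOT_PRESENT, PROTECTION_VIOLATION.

Trace:
#0 VA=0x301B723 (r,kernel):
  L0 @0x2E[24] → 0x2F007  P=1,RW=1,US=1,PS=0
  L1 @0x2F[27] → 0x33007  P=1,RW=1,US=1,PS=0
  ⇒ phys 0x33723  [2 reads]
#1 VA=0x340CED2 (r,kernel):
  L0 @0x2E[26] → 0x35007  P=1,RW=1,US=1,PS=0
  L1 @0x35[12] → 0xD006  P=0,RW=1,US=1,PS=0
  → PAGE_NOT_PRESENT  (2 entries read)
#2 VA=0x180809A (r,kernel):
  L0 @0x2E[12] → 0x36007  P=1,RW=1,US=1,PS=0
  L1 @0x36[8] → 0x38007  P=1,RW=1,US=1,PS=0
  ⇒ phys 0x3809A  [2 reads]
#3 VA=0xC171E0 (r,kernel):
  L0 @0x2E[6] → 0x3A007  P=1,RW=1,US=1,PS=0
  L1 @0x3A[23] → 0x3E007  P=1,RW=1,US=1,PS=0
  ⇒ phys 0x3E1E0  [2 reads]

Access #1 fault: PAGE_NOT_PRESENT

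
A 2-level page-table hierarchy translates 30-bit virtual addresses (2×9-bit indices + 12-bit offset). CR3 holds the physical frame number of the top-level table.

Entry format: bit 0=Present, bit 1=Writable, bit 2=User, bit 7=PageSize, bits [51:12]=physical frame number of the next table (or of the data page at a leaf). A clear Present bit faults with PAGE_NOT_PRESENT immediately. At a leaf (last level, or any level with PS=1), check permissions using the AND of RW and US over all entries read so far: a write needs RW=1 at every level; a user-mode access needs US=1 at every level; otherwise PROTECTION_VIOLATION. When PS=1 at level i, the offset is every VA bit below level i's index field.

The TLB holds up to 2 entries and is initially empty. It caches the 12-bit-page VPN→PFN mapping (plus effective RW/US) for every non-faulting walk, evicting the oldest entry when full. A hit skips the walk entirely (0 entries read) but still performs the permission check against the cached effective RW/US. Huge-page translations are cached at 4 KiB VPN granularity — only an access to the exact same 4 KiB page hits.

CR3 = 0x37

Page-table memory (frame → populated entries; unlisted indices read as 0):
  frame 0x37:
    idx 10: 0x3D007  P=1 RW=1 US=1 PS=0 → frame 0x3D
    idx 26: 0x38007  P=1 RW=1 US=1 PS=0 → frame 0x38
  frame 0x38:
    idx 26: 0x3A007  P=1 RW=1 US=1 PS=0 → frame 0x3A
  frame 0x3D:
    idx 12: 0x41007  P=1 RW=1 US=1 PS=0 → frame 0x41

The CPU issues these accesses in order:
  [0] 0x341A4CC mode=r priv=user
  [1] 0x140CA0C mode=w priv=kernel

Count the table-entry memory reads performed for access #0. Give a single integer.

Trace:
#0 VA=0x341A4CC (r,user):
  [0] read 0x37 idx=26: raw=0x38007 flags P=1 W=1 U=1 S=0
  [1] read 0x38 idx=26: raw=0x3A007 flags P=1 W=1 U=1 S=0
  ⇒ phys 0x3A4CC  [2 reads]
#1 VA=0x140CA0C (w,kernel):
  [0] read 0x37 idx=10: raw=0x3D007 flags P=1 W=1 U=1 S=0
  [1] read 0x3D idx=12: raw=0x41007 flags P=1 W=1 U=1 S=0
  ⇒ phys 0x41A0C  [2 reads]

Entries read for #0: 2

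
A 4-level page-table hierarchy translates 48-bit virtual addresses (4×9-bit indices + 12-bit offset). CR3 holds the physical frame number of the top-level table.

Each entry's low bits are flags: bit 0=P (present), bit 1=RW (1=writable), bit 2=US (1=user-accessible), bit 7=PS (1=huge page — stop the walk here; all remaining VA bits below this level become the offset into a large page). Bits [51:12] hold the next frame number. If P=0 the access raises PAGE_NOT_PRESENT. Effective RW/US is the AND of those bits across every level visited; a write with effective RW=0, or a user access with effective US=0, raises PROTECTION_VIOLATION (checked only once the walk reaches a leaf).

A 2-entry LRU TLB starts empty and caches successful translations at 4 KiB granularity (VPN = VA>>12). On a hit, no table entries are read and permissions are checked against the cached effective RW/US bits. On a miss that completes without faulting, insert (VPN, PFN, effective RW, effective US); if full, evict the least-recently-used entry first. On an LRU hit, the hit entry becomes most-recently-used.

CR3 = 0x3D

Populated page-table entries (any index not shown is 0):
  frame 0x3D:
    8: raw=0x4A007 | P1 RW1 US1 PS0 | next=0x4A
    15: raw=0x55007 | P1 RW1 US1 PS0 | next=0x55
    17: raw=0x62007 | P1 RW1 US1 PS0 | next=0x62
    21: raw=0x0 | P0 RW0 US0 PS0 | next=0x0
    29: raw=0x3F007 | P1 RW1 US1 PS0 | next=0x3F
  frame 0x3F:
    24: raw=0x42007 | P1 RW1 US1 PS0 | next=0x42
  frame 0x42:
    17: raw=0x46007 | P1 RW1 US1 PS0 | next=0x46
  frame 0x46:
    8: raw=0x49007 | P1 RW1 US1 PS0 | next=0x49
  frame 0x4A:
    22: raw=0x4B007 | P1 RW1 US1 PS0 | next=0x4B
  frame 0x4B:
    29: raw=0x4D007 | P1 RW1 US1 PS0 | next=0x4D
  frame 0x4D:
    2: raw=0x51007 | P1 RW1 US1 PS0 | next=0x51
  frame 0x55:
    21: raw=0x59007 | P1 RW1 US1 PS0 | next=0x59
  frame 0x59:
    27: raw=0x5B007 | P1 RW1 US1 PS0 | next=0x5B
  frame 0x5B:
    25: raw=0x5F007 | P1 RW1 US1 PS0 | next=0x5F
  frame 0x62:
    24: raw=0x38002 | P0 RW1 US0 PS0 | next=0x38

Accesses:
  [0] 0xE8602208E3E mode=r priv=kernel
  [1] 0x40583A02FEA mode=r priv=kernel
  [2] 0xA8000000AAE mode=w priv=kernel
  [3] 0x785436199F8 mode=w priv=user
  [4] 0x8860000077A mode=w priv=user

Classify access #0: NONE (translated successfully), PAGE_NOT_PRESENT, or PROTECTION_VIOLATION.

Walk each access:
#0 VA=0xE8602208E3E (r,kernel):
  L0: frame=0x3D idx=29 entry=0x3F007 [P=1 RW=1 US=1 PS=0]
  L1: frame=0x3F idx=24 entry=0x42007 [P=1 RW=1 US=1 PS=0]
  L2: frame=0x42 idx=17 entry=0x46007 [P=1 RW=1 US=1 PS=0]
  L3: frame=0x46 idx=8 entry=0x49007 [P=1 RW=1 US=1 PS=0]
  ⇒ phys 0x49E3E  [4 reads]
#1 VA=0x40583A02FEA (r,kernel):
  L0: frame=0x3D idx=8 entry=0x4A007 [P=1 RW=1 US=1 PS=0]
  L1: frame=0x4A idx=22 entry=0x4B007 [P=1 RW=1 US=1 PS=0]
  L2: frame=0x4B idx=29 entry=0x4D007 [P=1 RW=1 US=1 PS=0]
  L3: frame=0x4D idx=2 entry=0x51007 [P=1 RW=1 US=1 PS=0]
  ⇒ phys 0x51FEA  [4 reads]
#2 VA=0xA8000000AAE (w,kernel):
  L0: frame=0x3D idx=21 entry=0x0 [P=0 RW=0 US=0 PS=0]
  ✗ PAGE_NOT_PRESENT  [1 reads]
#3 VA=0x785436199F8 (w,user):
  L0: frame=0x3D idx=15 entry=0x55007 [P=1 RW=1 US=1 PS=0]
  L1: frame=0x55 idx=21 entry=0x59007 [P=1 RW=1 US=1 PS=0]
  L2: frame=0x59 idx=27 entry=0x5B007 [P=1 RW=1 US=1 PS=0]
  L3: frame=0x5B idx=25 entry=0x5F007 [P=1 RW=1 US=1 PS=0]
  ⇒ phys 0x5F9F8  [4 reads]
#4 VA=0x8860000077A (w,user):
  L0: frame=0x3D idx=17 entry=0x62007 [P=1 RW=1 US=1 PS=0]
  L1: frame=0x62 idx=24 entry=0x38002 [P=0 RW=1 US=0 PS=0]
  ✗ PAGE_NOT_PRESENT  [2 reads]

Access #0 fault: NONE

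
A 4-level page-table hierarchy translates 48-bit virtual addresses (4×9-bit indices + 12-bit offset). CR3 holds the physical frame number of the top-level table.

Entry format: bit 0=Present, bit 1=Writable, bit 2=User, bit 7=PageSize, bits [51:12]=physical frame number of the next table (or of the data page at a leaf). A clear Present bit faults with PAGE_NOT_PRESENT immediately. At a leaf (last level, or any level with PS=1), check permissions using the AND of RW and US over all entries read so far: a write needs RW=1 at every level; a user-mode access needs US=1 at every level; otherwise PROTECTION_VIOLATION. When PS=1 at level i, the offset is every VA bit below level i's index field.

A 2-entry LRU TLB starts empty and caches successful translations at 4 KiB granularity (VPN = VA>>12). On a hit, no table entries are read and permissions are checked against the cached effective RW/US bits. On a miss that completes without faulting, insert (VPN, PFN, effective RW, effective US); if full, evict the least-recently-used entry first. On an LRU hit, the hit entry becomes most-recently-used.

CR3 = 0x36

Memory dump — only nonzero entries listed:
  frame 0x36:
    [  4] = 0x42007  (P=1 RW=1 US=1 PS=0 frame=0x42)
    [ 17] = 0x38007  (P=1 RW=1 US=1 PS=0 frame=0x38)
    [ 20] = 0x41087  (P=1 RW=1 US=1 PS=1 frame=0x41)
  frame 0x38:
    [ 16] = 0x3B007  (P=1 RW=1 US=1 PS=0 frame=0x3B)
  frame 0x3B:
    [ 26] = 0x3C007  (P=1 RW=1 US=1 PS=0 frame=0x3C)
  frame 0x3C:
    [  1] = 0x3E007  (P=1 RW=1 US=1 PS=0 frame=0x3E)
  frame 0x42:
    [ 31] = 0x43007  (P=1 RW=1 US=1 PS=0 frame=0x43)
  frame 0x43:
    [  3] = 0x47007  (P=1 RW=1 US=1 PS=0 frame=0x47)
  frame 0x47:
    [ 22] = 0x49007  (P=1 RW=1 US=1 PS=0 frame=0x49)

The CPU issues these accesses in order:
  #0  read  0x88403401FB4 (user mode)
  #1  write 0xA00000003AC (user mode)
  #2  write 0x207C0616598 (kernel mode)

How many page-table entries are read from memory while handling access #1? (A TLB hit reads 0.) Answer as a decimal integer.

Trace:
#0 VA=0x88403401FB4 (r,user):
  L0 @0x36[17] → 0x38007  P=1,RW=1,US=1,PS=0
  L1 @0x38[16] → 0x3B007  P=1,RW=1,US=1,PS=0
  L2 @0x3B[26] → 0x3C007  P=1,RW=1,US=1,PS=0
  L3 @0x3C[1] → 0x3E007  P=1,RW=1,US=1,PS=0
  → PA=0x3EFB4  (4 entries read)
#1 VA=0xA00000003AC (w,user):
  L0 @0x36[20] → 0x41087  P=1,RW=1,US=1,PS=1
  → PA=0x413AC (huge @L0)  (1 entries read)
#2 VA=0x207C0616598 (w,kernel):
  L0 @0x36[4] → 0x42007  P=1,RW=1,US=1,PS=0
  L1 @0x42[31] → 0x43007  P=1,RW=1,US=1,PS=0
  L2 @0x43[3] → 0x47007  P=1,RW=1,US=1,PS=0
  L3 @0x47[22] → 0x49007  P=1,RW=1,US=1,PS=0
  → PA=0x49598  (4 entries read)

Entries read for #1: 1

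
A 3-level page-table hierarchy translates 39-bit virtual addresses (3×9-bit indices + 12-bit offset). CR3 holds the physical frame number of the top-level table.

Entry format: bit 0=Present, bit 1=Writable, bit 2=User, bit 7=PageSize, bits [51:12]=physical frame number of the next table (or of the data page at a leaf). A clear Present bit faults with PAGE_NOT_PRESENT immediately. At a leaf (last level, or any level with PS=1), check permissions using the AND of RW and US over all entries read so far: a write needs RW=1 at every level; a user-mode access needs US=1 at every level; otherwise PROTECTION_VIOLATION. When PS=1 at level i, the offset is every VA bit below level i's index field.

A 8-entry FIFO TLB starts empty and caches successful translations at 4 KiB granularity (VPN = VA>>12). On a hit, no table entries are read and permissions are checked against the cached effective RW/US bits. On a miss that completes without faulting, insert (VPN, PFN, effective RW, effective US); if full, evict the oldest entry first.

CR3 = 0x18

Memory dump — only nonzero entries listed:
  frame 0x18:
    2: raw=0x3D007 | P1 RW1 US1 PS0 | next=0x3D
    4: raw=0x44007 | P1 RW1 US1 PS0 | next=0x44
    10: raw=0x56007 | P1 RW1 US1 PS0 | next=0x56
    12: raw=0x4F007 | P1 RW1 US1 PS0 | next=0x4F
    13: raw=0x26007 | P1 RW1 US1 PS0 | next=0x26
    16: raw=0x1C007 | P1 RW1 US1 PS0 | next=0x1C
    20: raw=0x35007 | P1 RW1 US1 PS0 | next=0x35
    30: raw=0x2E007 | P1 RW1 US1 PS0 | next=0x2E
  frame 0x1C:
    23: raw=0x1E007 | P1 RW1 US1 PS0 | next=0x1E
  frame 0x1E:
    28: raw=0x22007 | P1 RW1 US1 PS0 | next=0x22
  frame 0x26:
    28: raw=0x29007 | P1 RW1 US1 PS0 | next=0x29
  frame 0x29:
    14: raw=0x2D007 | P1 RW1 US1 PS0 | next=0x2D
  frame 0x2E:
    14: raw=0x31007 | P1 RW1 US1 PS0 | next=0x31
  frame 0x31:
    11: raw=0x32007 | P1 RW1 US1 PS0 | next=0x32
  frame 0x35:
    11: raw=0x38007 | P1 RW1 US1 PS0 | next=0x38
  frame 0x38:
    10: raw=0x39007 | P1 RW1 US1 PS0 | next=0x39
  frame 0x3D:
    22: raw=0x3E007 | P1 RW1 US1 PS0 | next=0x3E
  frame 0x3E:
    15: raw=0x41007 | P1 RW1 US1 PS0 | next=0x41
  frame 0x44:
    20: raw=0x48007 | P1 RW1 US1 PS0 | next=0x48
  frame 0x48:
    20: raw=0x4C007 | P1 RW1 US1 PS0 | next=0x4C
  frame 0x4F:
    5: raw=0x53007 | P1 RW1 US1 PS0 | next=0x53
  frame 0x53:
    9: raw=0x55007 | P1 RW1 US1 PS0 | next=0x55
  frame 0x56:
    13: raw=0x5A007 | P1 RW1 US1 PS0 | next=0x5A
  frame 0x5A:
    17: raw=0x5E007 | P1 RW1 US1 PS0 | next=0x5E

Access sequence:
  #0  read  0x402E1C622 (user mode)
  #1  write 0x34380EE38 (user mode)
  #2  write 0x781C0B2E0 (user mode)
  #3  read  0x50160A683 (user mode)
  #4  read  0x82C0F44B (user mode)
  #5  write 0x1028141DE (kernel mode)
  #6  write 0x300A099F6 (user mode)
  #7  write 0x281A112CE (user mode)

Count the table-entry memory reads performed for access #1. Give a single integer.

Walk each access:
#0 VA=0x402E1C622 (r,user):
  [0] read 0x18 idx=16: raw=0x1C007 flags P=1 W=1 U=1 S=0
  [1] read 0x1C idx=23: raw=0x1E007 flags P=1 W=1 U=1 S=0
  [2] read 0x1E idx=28: raw=0x22007 flags P=1 W=1 U=1 S=0
  ✓ 0x22622  — 3 lookups
#1 VA=0x34380EE38 (w,user):
  [0] read 0x18 idx=13: raw=0x26007 flags P=1 W=1 U=1 S=0
  [1] read 0x26 idx=28: raw=0x29007 flags P=1 W=1 U=1 S=0
  [2] read 0x29 idx=14: raw=0x2D007 flags P=1 W=1 U=1 S=0
  ✓ 0x2DE38  — 3 lookups
#2 VA=0x781C0B2E0 (w,user):
  [0] read 0x18 idx=30: raw=0x2E007 flags P=1 W=1 U=1 S=0
  [1] read 0x2E idx=14: raw=0x31007 flags P=1 W=1 U=1 S=0
  [2] read 0x31 idx=11: raw=0x32007 flags P=1 W=1 U=1 S=0
  ✓ 0x322E0  — 3 lookups
#3 VA=0x50160A683 (r,user):
  [0] read 0x18 idx=20: raw=0x35007 flags P=1 W=1 U=1 S=0
  [1] read 0x35 idx=11: raw=0x38007 flags P=1 W=1 U=1 S=0
  [2] read 0x38 idx=10: raw=0x39007 flags P=1 W=1 U=1 S=0
  ✓ 0x39683  — 3 lookups
#4 VA=0x82C0F44B (r,user):
  [0] read 0x18 idx=2: raw=0x3D007 flags P=1 W=1 U=1 S=0
  [1] read 0x3D idx=22: raw=0x3E007 flags P=1 W=1 U=1 S=0
  [2] read 0x3E idx=15: raw=0x41007 flags P=1 W=1 U=1 S=0
  ✓ 0x4144B  — 3 lookups
#5 VA=0x1028141DE (w,kernel):
  [0] read 0x18 idx=4: raw=0x44007 flags P=1 W=1 U=1 S=0
  [1] read 0x44 idx=20: raw=0x48007 flags P=1 W=1 U=1 S=0
  [2] read 0x48 idx=20: raw=0x4C007 flags P=1 W=1 U=1 S=0
  ✓ 0x4C1DE  — 3 lookups
#6 VA=0x300A099F6 (w,user):
  [0] read 0x18 idx=12: raw=0x4F007 flags P=1 W=1 U=1 S=0
  [1] read 0x4F idx=5: raw=0x53007 flags P=1 W=1 U=1 S=0
  [2] read 0x53 idx=9: raw=0x55007 flags P=1 W=1 U=1 S=0
  ✓ 0x559F6  — 3 lookups
#7 VA=0x281A112CE (w,user):
  [0] read 0x18 idx=10: raw=0x56007 flags P=1 W=1 U=1 S=0
  [1] read 0x56 idx=13: raw=0x5A007 flags P=1 W=1 U=1 S=0
  [2] read 0x5A idx=17: raw=0x5E007 flags P=1 W=1 U=1 S=0
  ✓ 0x5E2CE  — 3 lookups

Entries read for #1: 3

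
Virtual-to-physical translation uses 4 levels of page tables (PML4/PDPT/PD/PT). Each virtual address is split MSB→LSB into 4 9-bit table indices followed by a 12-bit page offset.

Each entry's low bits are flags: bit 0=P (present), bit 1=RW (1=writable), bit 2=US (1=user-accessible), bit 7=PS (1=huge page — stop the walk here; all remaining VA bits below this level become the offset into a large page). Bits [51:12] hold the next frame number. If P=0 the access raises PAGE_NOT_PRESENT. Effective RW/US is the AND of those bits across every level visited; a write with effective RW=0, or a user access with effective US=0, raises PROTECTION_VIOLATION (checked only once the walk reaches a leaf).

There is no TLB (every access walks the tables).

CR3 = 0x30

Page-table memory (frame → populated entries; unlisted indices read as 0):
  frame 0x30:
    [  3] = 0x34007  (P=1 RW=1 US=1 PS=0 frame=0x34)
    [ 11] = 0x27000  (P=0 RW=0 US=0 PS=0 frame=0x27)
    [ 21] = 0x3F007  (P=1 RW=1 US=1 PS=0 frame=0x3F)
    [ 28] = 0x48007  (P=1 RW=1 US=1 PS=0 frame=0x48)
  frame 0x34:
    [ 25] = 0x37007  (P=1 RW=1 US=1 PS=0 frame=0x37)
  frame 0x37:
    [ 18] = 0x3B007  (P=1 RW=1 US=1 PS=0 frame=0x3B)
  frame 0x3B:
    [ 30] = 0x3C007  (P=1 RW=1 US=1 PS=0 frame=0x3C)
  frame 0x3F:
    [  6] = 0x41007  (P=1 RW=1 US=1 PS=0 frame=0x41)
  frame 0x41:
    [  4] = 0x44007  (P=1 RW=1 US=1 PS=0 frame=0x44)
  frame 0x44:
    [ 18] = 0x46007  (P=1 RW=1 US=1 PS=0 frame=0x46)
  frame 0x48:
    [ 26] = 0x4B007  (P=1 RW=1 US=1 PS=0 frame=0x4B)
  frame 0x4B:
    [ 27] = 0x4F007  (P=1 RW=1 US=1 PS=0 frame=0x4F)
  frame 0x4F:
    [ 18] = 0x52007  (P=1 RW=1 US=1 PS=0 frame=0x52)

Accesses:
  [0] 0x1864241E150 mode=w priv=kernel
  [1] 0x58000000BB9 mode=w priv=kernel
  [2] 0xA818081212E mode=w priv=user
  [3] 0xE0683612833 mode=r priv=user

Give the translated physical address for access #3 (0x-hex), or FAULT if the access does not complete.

Trace:
#0 VA=0x1864241E150 (w,kernel):
  lvl0: tbl 0x30, slot 3 ⇒ 0x34007 (P1/RW1/US1/PS0)
  lvl1: tbl 0x34, slot 25 ⇒ 0x37007 (P1/RW1/US1/PS0)
  lvl2: tbl 0x37, slot 18 ⇒ 0x3B007 (P1/RW1/US1/PS0)
  lvl3: tbl 0x3B, slot 30 ⇒ 0x3C007 (P1/RW1/US1/PS0)
  → PA=0x3C150  (4 entries read)
#1 VA=0x58000000BB9 (w,kernel):
  lvl0: tbl 0x30, slot 11 ⇒ 0x27000 (P0/RW0/US0/PS0)
  ✗ PAGE_NOT_PRESENT  [1 reads]
#2 VA=0xA818081212E (w,user):
  lvl0: tbl 0x30, slot 21 ⇒ 0x3F007 (P1/RW1/US1/PS0)
  lvl1: tbl 0x3F, slot 6 ⇒ 0x41007 (P1/RW1/US1/PS0)
  lvl2: tbl 0x41, slot 4 ⇒ 0x44007 (P1/RW1/US1/PS0)
  lvl3: tbl 0x44, slot 18 ⇒ 0x46007 (P1/RW1/US1/PS0)
  → PA=0x4612E  (4 entries read)
#3 VA=0xE0683612833 (r,user):
  lvl0: tbl 0x30, slot 28 ⇒ 0x48007 (P1/RW1/US1/PS0)
  lvl1: tbl 0x48, slot 26 ⇒ 0x4B007 (P1/RW1/US1/PS0)
  lvl2: tbl 0x4B, slot 27 ⇒ 0x4F007 (P1/RW1/US1/PS0)
  lvl3: tbl 0x4F, slot 18 ⇒ 0x52007 (P1/RW1/US1/PS0)
  → PA=0x52833  (4 entries read)

Access #3 PA: 0x52833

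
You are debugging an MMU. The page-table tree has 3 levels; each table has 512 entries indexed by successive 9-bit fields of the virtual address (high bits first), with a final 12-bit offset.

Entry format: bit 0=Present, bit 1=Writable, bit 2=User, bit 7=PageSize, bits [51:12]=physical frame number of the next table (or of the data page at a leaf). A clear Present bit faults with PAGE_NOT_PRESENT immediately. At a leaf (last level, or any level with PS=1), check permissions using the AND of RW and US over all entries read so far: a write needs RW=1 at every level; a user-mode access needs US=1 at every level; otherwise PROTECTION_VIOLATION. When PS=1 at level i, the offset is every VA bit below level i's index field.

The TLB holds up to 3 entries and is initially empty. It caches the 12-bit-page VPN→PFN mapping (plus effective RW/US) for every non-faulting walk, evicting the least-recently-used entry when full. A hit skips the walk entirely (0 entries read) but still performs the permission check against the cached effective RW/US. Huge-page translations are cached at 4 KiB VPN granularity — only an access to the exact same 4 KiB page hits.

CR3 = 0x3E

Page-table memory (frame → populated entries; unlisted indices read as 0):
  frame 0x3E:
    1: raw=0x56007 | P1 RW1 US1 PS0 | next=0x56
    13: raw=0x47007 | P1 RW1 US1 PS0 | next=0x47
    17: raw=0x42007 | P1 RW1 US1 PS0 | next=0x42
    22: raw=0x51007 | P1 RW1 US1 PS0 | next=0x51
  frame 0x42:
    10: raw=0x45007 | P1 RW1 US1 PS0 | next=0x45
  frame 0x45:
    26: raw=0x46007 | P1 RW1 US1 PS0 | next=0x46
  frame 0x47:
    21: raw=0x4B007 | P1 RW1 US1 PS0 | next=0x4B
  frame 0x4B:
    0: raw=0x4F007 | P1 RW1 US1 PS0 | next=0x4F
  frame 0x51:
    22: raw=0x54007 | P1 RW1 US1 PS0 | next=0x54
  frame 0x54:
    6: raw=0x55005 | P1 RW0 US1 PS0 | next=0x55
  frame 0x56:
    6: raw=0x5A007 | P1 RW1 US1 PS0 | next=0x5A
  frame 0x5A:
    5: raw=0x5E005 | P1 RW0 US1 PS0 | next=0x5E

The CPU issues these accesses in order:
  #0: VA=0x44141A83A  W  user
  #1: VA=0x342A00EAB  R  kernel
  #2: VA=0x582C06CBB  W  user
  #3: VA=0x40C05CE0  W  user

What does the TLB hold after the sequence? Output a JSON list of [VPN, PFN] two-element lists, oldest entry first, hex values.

Trace:
#0 VA=0x44141A83A (w,user):
  [0] read 0x3E idx=17: raw=0x42007 flags P=1 W=1 U=1 S=0
  [1] read 0x42 idx=10: raw=0x45007 flags P=1 W=1 U=1 S=0
  [2] read 0x45 idx=26: raw=0x46007 flags P=1 W=1 U=1 S=0
  ✓ 0x4683A  — 3 lookups
#1 VA=0x342A00EAB (r,kernel):
  [0] read 0x3E idx=13: raw=0x47007 flags P=1 W=1 U=1 S=0
  [1] read 0x47 idx=21: raw=0x4B007 flags P=1 W=1 U=1 S=0
  [2] read 0x4B idx=0: raw=0x4F007 flags P=1 W=1 U=1 S=0
  ✓ 0x4FEAB  — 3 lookups
#2 VA=0x582C06CBB (w,user):
  [0] read 0x3E idx=22: raw=0x51007 flags P=1 W=1 U=1 S=0
  [1] read 0x51 idx=22: raw=0x54007 flags P=1 W=1 U=1 S=0
  [2] read 0x54 idx=6: raw=0x55005 flags P=1 W=0 U=1 S=0
  ✗ PROTECTION_VIOLATION  [3 reads]
#3 VA=0x40C05CE0 (w,user):
  [0] read 0x3E idx=1: raw=0x56007 flags P=1 W=1 U=1 S=0
  [1] read 0x56 idx=6: raw=0x5A007 flags P=1 W=1 U=1 S=0
  [2] read 0x5A idx=5: raw=0x5E005 flags P=1 W=0 U=1 S=0
  ✗ PROTECTION_VIOLATION  [3 reads]

TLB: [["0x44141A", "0x46"], ["0x342A00", "0x4F"]]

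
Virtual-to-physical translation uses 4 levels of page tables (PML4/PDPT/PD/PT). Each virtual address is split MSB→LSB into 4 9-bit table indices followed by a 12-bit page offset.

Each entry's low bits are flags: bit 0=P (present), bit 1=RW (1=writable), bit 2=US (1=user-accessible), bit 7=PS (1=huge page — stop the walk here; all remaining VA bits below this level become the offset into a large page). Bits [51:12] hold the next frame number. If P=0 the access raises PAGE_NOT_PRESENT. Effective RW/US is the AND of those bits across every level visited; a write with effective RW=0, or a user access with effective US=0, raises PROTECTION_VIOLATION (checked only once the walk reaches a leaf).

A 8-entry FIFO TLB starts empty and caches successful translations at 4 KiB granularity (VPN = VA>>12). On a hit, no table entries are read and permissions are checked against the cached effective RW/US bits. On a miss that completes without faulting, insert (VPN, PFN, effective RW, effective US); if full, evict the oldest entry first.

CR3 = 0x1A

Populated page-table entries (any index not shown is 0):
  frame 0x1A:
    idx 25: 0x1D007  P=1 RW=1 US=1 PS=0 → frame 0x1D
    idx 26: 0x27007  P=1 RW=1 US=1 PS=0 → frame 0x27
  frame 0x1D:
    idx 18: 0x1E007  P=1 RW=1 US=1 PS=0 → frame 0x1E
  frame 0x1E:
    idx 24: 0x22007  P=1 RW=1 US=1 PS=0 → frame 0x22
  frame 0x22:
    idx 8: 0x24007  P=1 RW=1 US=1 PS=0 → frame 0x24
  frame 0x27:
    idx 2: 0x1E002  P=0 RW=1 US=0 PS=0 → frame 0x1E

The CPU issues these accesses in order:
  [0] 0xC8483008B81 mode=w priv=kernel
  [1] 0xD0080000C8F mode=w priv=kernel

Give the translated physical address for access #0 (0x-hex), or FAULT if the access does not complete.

Per-access translation:
#0 VA=0xC8483008B81 (w,kernel):
  lvl0: tbl 0x1A, slot 25 ⇒ 0x1D007 (P1/RW1/US1/PS0)
  lvl1: tbl 0x1D, slot 18 ⇒ 0x1E007 (P1/RW1/US1/PS0)
  lvl2: tbl 0x1E, slot 24 ⇒ 0x22007 (P1/RW1/US1/PS0)
  lvl3: tbl 0x22, slot 8 ⇒ 0x24007 (P1/RW1/US1/PS0)
  ✓ 0x24B81  — 4 lookups
#1 VA=0xD0080000C8F (w,kernel):
  lvl0: tbl 0x1A, slot 26 ⇒ 0x27007 (P1/RW1/US1/PS0)
  lvl1: tbl 0x27, slot 2 ⇒ 0x1E002 (P0/RW1/US0/PS0)
  → PAGE_NOT_PRESENT  (2 entries read)

Access #0 PA: 0x24B81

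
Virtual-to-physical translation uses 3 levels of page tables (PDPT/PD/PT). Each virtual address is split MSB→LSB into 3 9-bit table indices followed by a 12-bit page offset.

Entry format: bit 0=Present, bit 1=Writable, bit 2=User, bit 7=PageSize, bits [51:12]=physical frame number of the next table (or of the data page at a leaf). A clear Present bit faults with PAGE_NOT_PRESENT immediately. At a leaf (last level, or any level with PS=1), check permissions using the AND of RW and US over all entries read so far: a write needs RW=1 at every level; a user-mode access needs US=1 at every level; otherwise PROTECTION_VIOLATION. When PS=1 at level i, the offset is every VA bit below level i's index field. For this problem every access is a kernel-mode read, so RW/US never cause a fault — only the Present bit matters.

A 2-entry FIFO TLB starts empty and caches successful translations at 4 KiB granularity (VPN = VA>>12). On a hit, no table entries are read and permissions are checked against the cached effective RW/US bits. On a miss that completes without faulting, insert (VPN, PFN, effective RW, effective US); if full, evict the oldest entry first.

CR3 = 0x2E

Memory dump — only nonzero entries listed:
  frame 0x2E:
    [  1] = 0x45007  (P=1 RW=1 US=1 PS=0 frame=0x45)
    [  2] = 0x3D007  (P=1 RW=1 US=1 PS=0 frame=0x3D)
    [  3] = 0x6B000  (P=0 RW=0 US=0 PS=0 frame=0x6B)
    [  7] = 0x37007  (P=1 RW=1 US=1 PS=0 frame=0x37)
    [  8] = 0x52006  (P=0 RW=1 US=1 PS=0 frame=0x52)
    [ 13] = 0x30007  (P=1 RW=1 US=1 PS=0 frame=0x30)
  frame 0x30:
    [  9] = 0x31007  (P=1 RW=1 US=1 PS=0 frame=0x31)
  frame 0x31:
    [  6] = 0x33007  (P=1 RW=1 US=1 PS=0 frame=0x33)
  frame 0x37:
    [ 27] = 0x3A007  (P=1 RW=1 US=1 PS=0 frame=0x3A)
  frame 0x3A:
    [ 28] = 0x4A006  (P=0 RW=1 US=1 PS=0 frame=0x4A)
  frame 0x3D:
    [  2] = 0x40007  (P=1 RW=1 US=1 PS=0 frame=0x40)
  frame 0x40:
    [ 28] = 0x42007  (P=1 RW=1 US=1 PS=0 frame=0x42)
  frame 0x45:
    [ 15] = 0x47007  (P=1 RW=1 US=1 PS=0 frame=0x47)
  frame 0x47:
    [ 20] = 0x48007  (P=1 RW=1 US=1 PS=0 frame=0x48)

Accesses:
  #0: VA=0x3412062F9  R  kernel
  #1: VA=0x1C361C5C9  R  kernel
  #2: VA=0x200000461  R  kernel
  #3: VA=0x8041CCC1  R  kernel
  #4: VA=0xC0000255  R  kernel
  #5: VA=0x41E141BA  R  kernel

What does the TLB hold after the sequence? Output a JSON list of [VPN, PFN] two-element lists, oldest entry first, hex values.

Trace:
#0 VA=0x3412062F9 (r,kernel):
  [0] read 0x2E idx=13: raw=0x30007 flags P=1 W=1 U=1 S=0
  [1] read 0x30 idx=9: raw=0x31007 flags P=1 W=1 U=1 S=0
  [2] read 0x31 idx=6: raw=0x33007 flags P=1 W=1 U=1 S=0
  → PA=0x332F9  (3 entries read)
#1 VA=0x1C361C5C9 (r,kernel):
  [0] read 0x2E idx=7: raw=0x37007 flags P=1 W=1 U=1 S=0
  [1] read 0x37 idx=27: raw=0x3A007 flags P=1 W=1 U=1 S=0
  [2] read 0x3A idx=28: raw=0x4A006 flags P=0 W=1 U=1 S=0
  ✗ PAGE_NOT_PRESENT  [3 reads]
#2 VA=0x200000461 (r,kernel):
  [0] read 0x2E idx=8: raw=0x52006 flags P=0 W=1 U=1 S=0
  ✗ PAGE_NOT_PRESENT  [1 reads]
#3 VA=0x8041CCC1 (r,kernel):
  [0] read 0x2E idx=2: raw=0x3D007 flags P=1 W=1 U=1 S=0
  [1] read 0x3D idx=2: raw=0x40007 flags P=1 W=1 U=1 S=0
  [2] read 0x40 idx=28: raw=0x42007 flags P=1 W=1 U=1 S=0
  → PA=0x42CC1  (3 entries read)
#4 VA=0xC0000255 (r,kernel):
  [0] read 0x2E idx=3: raw=0x6B000 flags P=0 W=0 U=0 S=0
  ✗ PAGE_NOT_PRESENT  [1 reads]
#5 VA=0x41E141BA (r,kernel):
  [0] read 0x2E idx=1: raw=0x45007 flags P=1 W=1 U=1 S=0
  [1] read 0x45 idx=15: raw=0x47007 flags P=1 W=1 U=1 S=0
  [2] read 0x47 idx=20: raw=0x48007 flags P=1 W=1 U=1 S=0
  → PA=0x481BA  (3 entries read)

TLB: [["0x8041C", "0x42"], ["0x41E14", "0x48"]]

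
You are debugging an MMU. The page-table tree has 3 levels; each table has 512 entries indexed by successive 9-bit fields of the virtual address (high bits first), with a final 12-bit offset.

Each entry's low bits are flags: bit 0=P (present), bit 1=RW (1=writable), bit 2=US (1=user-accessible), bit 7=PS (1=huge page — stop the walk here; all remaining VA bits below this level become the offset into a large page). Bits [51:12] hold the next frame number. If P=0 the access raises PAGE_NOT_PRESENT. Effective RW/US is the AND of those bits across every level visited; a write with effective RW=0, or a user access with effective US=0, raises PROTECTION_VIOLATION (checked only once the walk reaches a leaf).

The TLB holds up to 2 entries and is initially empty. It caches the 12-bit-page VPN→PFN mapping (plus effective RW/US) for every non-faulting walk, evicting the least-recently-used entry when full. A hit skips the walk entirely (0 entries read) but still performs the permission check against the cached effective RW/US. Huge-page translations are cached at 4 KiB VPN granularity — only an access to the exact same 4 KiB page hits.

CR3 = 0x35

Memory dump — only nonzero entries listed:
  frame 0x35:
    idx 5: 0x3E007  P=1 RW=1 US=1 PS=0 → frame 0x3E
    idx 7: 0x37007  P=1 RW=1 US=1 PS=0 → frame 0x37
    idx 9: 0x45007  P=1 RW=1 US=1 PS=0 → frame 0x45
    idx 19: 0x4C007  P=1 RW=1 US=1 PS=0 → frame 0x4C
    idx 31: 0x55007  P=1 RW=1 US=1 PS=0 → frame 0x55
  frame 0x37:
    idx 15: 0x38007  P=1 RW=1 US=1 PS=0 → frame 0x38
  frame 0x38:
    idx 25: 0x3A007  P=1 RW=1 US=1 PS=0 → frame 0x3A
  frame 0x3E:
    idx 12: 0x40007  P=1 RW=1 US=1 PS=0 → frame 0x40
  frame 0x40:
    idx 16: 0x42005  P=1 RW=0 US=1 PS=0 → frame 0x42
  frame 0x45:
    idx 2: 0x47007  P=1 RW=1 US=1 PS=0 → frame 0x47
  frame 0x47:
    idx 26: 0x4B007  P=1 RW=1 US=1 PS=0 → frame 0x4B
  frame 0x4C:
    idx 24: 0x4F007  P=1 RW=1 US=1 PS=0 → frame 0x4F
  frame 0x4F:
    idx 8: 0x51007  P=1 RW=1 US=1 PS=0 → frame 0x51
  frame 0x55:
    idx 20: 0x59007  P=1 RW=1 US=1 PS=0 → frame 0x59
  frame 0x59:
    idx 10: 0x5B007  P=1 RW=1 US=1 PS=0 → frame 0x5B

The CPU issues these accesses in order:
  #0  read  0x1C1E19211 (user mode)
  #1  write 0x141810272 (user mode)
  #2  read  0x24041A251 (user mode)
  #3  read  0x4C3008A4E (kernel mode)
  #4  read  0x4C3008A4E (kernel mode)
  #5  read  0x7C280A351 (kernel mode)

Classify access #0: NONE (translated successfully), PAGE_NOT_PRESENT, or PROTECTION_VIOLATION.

Walk each access:
#0 VA=0x1C1E19211 (r,user):
  L0 @0x35[7] → 0x37007  P=1,RW=1,US=1,PS=0
  L1 @0x37[15] → 0x38007  P=1,RW=1,US=1,PS=0
  L2 @0x38[25] → 0x3A007  P=1,RW=1,US=1,PS=0
  ⇒ phys 0x3A211  [3 reads]
#1 VA=0x141810272 (w,user):
  L0 @0x35[5] → 0x3E007  P=1,RW=1,US=1,PS=0
  L1 @0x3E[12] → 0x40007  P=1,RW=1,US=1,PS=0
  L2 @0x40[16] → 0x42005  P=1,RW=0,US=1,PS=0
  ⇒ fault: PROTECTION_VIOLATION  — 3 lookups
#2 VA=0x24041A251 (r,user):
  L0 @0x35[9] → 0x45007  P=1,RW=1,US=1,PS=0
  L1 @0x45[2] → 0x47007  P=1,RW=1,US=1,PS=0
  L2 @0x47[26] → 0x4B007  P=1,RW=1,US=1,PS=0
  ⇒ phys 0x4B251  [3 reads]
#3 VA=0x4C3008A4E (r,kernel):
  L0 @0x35[19] → 0x4C007  P=1,RW=1,US=1,PS=0
  L1 @0x4C[24] → 0x4F007  P=1,RW=1,US=1,PS=0
  L2 @0x4F[8] → 0x51007  P=1,RW=1,US=1,PS=0
  ⇒ phys 0x51A4E  [3 reads]
#4 VA=0x4C3008A4E (r,kernel):
  TLB hit vpn=0x4C3008 → PA=0x51A4E
#5 VA=0x7C280A351 (r,kernel):
  L0 @0x35[31] → 0x55007  P=1,RW=1,US=1,PS=0
  L1 @0x55[20] → 0x59007  P=1,RW=1,US=1,PS=0
  L2 @0x59[10] → 0x5B007  P=1,RW=1,US=1,PS=0
  ⇒ phys 0x5B351  [3 reads]

Access #0 fault: NONE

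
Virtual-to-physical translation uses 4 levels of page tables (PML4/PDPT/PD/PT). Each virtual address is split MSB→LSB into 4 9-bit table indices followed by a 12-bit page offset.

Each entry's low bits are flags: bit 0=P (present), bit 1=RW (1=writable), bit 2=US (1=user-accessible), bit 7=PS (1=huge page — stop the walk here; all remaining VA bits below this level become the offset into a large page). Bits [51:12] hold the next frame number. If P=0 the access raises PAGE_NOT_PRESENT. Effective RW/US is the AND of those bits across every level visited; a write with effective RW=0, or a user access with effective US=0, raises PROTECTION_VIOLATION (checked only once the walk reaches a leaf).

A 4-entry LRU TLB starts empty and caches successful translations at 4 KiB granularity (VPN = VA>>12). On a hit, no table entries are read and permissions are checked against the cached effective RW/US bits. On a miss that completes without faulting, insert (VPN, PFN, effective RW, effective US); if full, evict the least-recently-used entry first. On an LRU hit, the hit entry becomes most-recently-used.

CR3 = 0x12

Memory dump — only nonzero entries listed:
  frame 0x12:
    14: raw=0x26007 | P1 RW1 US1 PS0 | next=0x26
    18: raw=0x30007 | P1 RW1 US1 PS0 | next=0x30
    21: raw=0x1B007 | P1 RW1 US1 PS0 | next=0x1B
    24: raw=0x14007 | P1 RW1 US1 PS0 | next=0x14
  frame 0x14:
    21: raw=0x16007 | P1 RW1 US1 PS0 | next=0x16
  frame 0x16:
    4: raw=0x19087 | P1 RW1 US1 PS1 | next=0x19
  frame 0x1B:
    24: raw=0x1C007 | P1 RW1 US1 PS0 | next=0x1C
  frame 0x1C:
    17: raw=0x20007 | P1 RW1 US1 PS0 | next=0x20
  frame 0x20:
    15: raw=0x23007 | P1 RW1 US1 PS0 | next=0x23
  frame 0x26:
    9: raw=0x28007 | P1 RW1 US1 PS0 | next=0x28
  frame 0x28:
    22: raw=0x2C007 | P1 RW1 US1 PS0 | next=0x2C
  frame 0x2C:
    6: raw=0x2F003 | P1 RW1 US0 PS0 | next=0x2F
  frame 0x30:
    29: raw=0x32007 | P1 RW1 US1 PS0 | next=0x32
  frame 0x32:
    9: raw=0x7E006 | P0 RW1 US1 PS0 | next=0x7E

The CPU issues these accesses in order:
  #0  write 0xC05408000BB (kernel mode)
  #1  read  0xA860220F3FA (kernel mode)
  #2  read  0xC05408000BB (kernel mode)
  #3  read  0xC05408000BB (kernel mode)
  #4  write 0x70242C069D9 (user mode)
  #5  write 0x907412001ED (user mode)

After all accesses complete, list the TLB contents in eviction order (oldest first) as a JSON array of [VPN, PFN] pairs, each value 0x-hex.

Trace:
#0 VA=0xC05408000BB (w,kernel):
  L0 @0x12[24] → 0x14007  P=1,RW=1,US=1,PS=0
  L1 @0x14[21] → 0x16007  P=1,RW=1,US=1,PS=0
  L2 @0x16[4] → 0x19087  P=1,RW=1,US=1,PS=1
  ✓ 0x190BB (huge @L2)  — 3 lookups
#1 VA=0xA860220F3FA (r,kernel):
  L0 @0x12[21] → 0x1B007  P=1,RW=1,US=1,PS=0
  L1 @0x1B[24] → 0x1C007  P=1,RW=1,US=1,PS=0
  L2 @0x1C[17] → 0x20007  P=1,RW=1,US=1,PS=0
  L3 @0x20[15] → 0x23007  P=1,RW=1,US=1,PS=0
  ✓ 0x233FA  — 4 lookups
#2 VA=0xC05408000BB (r,kernel):
  TLB hit vpn=0xC0540800 → PA=0x190BB
#3 VA=0xC05408000BB (r,kernel):
  TLB hit vpn=0xC0540800 → PA=0x190BB
#4 VA=0x70242C069D9 (w,user):
  L0 @0x12[14] → 0x26007  P=1,RW=1,US=1,PS=0
  L1 @0x26[9] → 0x28007  P=1,RW=1,US=1,PS=0
  L2 @0x28[22] → 0x2C007  P=1,RW=1,US=1,PS=0
  L3 @0x2C[6] → 0x2F003  P=1,RW=1,US=0,PS=0
  → PROTECTION_VIOLATION  (4 entries read)
#5 VA=0x907412001ED (w,user):
  L0 @0x12[18] → 0x30007  P=1,RW=1,US=1,PS=0
  L1 @0x30[29] → 0x32007  P=1,RW=1,US=1,PS=0
  L2 @0x32[9] → 0x7E006  P=0,RW=1,US=1,PS=0
  → PAGE_NOT_PRESENT  (3 entries read)

TLB: [["0xA860220F", "0x23"], ["0xC0540800", "0x19"]]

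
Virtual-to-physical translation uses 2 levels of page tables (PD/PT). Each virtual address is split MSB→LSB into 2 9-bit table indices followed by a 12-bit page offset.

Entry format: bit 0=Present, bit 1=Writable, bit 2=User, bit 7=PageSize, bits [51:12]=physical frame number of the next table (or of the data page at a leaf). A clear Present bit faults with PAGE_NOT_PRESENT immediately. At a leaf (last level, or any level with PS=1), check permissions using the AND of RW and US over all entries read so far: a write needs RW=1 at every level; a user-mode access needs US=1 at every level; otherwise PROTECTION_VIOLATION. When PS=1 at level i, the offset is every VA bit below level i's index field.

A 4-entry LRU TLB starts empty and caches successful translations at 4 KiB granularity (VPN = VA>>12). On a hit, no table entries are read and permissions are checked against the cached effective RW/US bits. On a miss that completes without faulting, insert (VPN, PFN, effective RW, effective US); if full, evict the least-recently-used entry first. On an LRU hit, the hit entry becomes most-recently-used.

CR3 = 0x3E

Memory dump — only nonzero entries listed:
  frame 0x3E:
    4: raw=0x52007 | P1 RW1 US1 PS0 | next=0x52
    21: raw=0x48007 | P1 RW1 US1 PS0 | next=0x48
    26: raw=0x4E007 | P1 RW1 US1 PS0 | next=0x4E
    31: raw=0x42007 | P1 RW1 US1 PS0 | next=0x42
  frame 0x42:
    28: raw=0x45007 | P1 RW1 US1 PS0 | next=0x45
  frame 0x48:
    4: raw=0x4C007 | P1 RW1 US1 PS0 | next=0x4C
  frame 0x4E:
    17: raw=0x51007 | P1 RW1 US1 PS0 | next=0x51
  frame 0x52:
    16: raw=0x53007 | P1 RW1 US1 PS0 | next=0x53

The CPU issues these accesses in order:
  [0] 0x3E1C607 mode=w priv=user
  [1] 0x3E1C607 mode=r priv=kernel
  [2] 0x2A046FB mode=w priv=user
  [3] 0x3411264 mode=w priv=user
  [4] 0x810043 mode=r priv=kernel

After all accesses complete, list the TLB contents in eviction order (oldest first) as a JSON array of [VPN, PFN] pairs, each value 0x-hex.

Per-access translation:
#0 VA=0x3E1C607 (w,user):
  [0] read 0x3E idx=31: raw=0x42007 flags P=1 W=1 U=1 S=0
  [1] read 0x42 idx=28: raw=0x45007 flags P=1 W=1 U=1 S=0
  ⇒ phys 0x45607  [2 reads]
#1 VA=0x3E1C607 (r,kernel):
  TLB hit vpn=0x3E1C → PA=0x45607
#2 VA=0x2A046FB (w,user):
  [0] read 0x3E idx=21: raw=0x48007 flags P=1 W=1 U=1 S=0
  [1] read 0x48 idx=4: raw=0x4C007 flags P=1 W=1 U=1 S=0
  ⇒ phys 0x4C6FB  [2 reads]
#3 VA=0x3411264 (w,user):
  [0] read 0x3E idx=26: raw=0x4E007 flags P=1 W=1 U=1 S=0
  [1] read 0x4E idx=17: raw=0x51007 flags P=1 W=1 U=1 S=0
  ⇒ phys 0x51264  [2 reads]
#4 VA=0x810043 (r,kernel):
  [0] read 0x3E idx=4: raw=0x52007 flags P=1 W=1 U=1 S=0
  [1] read 0x52 idx=16: raw=0x53007 flags P=1 W=1 U=1 S=0
  ⇒ phys 0x53043  [2 reads]

TLB: [["0x3E1C", "0x45"], ["0x2A04", "0x4C"], ["0x3411", "0x51"], ["0x810", "0x53"]]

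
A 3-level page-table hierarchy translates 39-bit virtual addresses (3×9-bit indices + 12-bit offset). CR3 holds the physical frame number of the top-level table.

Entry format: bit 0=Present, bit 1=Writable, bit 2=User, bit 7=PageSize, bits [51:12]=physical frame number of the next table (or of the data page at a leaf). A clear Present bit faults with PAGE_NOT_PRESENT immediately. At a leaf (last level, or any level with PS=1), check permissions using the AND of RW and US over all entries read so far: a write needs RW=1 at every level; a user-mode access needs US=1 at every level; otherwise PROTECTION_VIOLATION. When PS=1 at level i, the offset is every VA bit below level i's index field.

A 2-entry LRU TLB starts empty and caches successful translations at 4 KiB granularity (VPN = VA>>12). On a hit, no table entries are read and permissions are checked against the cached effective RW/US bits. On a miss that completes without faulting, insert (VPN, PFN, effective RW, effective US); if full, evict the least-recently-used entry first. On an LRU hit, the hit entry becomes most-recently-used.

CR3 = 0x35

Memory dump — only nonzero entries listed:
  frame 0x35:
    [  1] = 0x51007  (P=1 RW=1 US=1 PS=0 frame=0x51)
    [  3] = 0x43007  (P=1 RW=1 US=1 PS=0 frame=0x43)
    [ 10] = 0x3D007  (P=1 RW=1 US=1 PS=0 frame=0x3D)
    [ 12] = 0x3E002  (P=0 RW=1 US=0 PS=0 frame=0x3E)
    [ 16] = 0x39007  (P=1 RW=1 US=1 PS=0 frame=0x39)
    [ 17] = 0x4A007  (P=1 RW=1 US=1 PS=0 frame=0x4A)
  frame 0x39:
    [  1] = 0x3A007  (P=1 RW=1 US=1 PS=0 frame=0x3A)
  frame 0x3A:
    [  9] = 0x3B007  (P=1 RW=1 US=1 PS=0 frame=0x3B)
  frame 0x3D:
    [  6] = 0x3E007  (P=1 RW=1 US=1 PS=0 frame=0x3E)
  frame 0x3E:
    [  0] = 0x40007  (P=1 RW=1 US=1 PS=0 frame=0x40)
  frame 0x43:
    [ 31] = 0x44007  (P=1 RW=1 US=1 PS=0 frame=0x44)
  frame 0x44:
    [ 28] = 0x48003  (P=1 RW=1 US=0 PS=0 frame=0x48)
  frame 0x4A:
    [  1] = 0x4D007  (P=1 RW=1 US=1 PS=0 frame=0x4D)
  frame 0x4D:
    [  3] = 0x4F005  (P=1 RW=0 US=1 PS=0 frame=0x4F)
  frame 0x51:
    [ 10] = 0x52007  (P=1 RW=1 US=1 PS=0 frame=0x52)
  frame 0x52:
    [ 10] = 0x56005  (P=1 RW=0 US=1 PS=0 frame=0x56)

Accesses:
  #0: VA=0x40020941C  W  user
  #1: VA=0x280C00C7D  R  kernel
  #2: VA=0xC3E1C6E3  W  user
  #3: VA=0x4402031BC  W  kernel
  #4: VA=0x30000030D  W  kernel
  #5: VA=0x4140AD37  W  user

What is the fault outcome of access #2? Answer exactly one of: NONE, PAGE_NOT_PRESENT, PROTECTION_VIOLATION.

Trace:
#0 VA=0x40020941C (w,user):
  L0 @0x35[16] → 0x39007  P=1,RW=1,US=1,PS=0
  L1 @0x39[1] → 0x3A007  P=1,RW=1,US=1,PS=0
  L2 @0x3A[9] → 0x3B007  P=1,RW=1,US=1,PS=0
  → PA=0x3B41C  (3 entries read)
#1 VA=0x280C00C7D (r,kernel):
  L0 @0x35[10] → 0x3D007  P=1,RW=1,US=1,PS=0
  L1 @0x3D[6] → 0x3E007  P=1,RW=1,US=1,PS=0
  L2 @0x3E[0] → 0x40007  P=1,RW=1,US=1,PS=0
  → PA=0x40C7D  (3 entries read)
#2 VA=0xC3E1C6E3 (w,user):
  L0 @0x35[3] → 0x43007  P=1,RW=1,US=1,PS=0
  L1 @0x43[31] → 0x44007  P=1,RW=1,US=1,PS=0
  L2 @0x44[28] → 0x48003  P=1,RW=1,US=0,PS=0
  → PROTECTION_VIOLATION  (3 entries read)
#3 VA=0x4402031BC (w,kernel):
  L0 @0x35[17] → 0x4A007  P=1,RW=1,US=1,PS=0
  L1 @0x4A[1] → 0x4D007  P=1,RW=1,US=1,PS=0
  L2 @0x4D[3] → 0x4F005  P=1,RW=0,US=1,PS=0
  → PROTECTION_VIOLATION  (3 entries read)
#4 VA=0x30000030D (w,kernel):
  L0 @0x35[12] → 0x3E002  P=0,RW=1,US=0,PS=0
  → PAGE_NOT_PRESENT  (1 entries read)
#5 VA=0x4140AD37 (w,user):
  L0 @0x35[1] → 0x51007  P=1,RW=1,US=1,PS=0
  L1 @0x51[10] → 0x52007  P=1,RW=1,US=1,PS=0
  L2 @0x52[10] → 0x56005  P=1,RW=0,US=1,PS=0
  → PROTECTION_VIOLATION  (3 entries read)

Access #2 fault: PROTECTION_VIOLATION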